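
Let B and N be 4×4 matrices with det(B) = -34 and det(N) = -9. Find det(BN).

det(BN) = det(B)·det(N) = (-34)·(-9) = 306

306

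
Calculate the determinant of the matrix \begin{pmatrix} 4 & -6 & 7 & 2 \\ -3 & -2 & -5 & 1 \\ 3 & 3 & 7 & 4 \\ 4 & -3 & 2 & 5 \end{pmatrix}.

Expand along row 1:
  + (4) · M_11   where M_11 = det([-2 -5 1; 3 7 4; -3 2 5]) = 108
  − (-6) · M_12   where M_12 = det([-3 -5 1; 3 7 4; 4 2 5]) = -108
  + (7) · M_13   where M_13 = det([-3 -2 1; 3 3 4; 4 -3 5]) = -104
  − (2) · M_14   where M_14 = det([-3 -2 -5; 3 3 7; 4 -3 2]) = -20
det = (+1)·(4)·(108) + (-1)·(-6)·(-108) + (+1)·(7)·(-104) + (-1)·(2)·(-20) = -904

-904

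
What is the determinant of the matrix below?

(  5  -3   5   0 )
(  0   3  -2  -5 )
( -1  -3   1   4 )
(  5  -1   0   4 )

Expand along row 1 (it has 1 zero):
  + (5) · M_11   where M_11 = det([3 -2 -5; -3 1 4; -1 0 4]) = -9
  − (-3) · M_12   where M_12 = det([0 -2 -5; -1 1 4; 5 0 4]) = -23
  + (5) · M_13   where M_13 = det([0 3 -5; -1 -3 4; 5 -1 4]) = -8
det = (+1)·(5)·(-9) + (-1)·(-3)·(-23) + (+1)·(5)·(-8) = -154

-154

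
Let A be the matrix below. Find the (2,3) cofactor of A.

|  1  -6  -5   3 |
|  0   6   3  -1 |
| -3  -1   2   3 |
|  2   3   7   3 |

The cofactor is 123.

Delete row 2 and column 3; the remaining 3×3 submatrix is [1 -6 3; -3 -1 3; 2 3 3].
Its determinant is -123.
The cofactor carries sign (−1)^(2+3) = −1, so C_{2,3} = −(-123) = 123.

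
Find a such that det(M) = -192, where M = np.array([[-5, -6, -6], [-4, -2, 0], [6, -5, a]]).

Expanding along the row containing a, det(M) is linear in a: det(M) = (-14)·a + (-192).
Set (-14)·a + (-192) = -192  ⇒  (-14)·a = 0  ⇒  a = 0.

a = 0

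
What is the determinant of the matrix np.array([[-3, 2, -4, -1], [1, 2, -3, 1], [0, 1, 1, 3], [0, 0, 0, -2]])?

42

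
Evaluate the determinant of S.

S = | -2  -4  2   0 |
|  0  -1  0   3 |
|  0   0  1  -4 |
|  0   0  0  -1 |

-2

S is upper triangular, so det(S) is the product of the diagonal entries:
det = (-2) · (-1) · (1) · (-1) = -2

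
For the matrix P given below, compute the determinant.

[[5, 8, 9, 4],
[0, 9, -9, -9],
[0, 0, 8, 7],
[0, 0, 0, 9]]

det(P) = 3240

P is upper triangular, so det(P) is the product of the diagonal entries:
det = (5) · (9) · (8) · (9) = 3240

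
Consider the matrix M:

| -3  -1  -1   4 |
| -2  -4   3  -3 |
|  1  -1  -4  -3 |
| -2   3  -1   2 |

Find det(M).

Expand along row 1:
  + (-3) · M_11   where M_11 = det([-4 3 -3; -1 -4 -3; 3 -1 2]) = -16
  − (-1) · M_12   where M_12 = det([-2 3 -3; 1 -4 -3; -2 -1 2]) = 61
  + (-1) · M_13   where M_13 = det([-2 -4 -3; 1 -1 -3; -2 3 2]) = -33
  − (4) · M_14   where M_14 = det([-2 -4 3; 1 -1 -4; -2 3 -1]) = -59
det = (+1)·(-3)·(-16) + (-1)·(-1)·(61) + (+1)·(-1)·(-33) + (-1)·(4)·(-59) = 378

|M| = 378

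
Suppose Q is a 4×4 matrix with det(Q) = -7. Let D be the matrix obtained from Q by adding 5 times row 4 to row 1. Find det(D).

Adding a multiple of one row to another leaves the determinant unchanged.
det(D) = (1)·(-7) = -7

-7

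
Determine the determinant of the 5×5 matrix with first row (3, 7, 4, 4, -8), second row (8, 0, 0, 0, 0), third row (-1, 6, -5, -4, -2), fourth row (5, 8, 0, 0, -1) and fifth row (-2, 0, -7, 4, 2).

Expand along row 2 (it has 4 zeros):
  − (8) · M_21   where M_21 = det([7 4 4 -8; 6 -5 -4 -2; 8 0 0 -1; 0 -7 4 2]) = 3240
det = (-1)·(8)·(3240) = -25920

-25920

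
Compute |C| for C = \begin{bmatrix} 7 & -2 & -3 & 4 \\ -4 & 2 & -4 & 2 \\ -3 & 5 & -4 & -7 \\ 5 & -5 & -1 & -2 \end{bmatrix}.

Expand along row 1:
  + (7) · M_11   where M_11 = det([2 -4 2; 5 -4 -7; -5 -1 -2]) = -228
  − (-2) · M_12   where M_12 = det([-4 -4 2; -3 -4 -7; 5 -1 -2]) = 206
  + (-3) · M_13   where M_13 = det([-4 2 2; -3 5 -7; 5 -5 -2]) = 78
  − (4) · M_14   where M_14 = det([-4 2 -4; -3 5 -4; 5 -5 -1]) = 94
det = (+1)·(7)·(-228) + (-1)·(-2)·(206) + (+1)·(-3)·(78) + (-1)·(4)·(94) = -1794

-1794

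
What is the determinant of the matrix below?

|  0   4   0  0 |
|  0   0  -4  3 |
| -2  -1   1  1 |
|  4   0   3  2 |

Expand along row 1 (it has 3 zeros):
  − (4) · M_12   where M_12 = det([0 -4 3; -2 1 1; 4 3 2]) = -62
det = (-1)·(4)·(-62) = 248

248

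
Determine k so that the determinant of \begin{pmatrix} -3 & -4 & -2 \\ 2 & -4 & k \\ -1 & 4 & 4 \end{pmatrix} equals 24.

Expanding along the column containing k, det(B) is linear in k: det(B) = (16)·k + (72).
Set (16)·k + (72) = 24  ⇒  (16)·k = -48  ⇒  k = -3.

-3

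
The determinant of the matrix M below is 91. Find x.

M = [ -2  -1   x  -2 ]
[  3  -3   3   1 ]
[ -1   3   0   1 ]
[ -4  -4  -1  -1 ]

0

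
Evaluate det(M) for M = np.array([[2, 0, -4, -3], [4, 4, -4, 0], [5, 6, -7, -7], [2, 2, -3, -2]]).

Expand along row 1 (it has 1 zero):
  + (2) · M_11   where M_11 = det([4 -4 0; 6 -7 -7; 2 -3 -2]) = -20
  + (-4) · M_13   where M_13 = det([4 4 0; 5 6 -7; 2 2 -2]) = -8
  − (-3) · M_14   where M_14 = det([4 4 -4; 5 6 -7; 2 2 -3]) = -4
det = (+1)·(2)·(-20) + (+1)·(-4)·(-8) + (-1)·(-3)·(-4) = -20

The determinant is -20.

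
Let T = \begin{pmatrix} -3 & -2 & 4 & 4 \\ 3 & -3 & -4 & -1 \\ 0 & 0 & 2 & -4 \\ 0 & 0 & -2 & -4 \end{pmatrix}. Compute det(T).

T is block upper-triangular with a 2×2 block and a 2×2 block on the diagonal, so its determinant equals the product of the determinants of the diagonal blocks.
det of the 2×2 block = 15
det of the 2×2 block = -16
det = (15)·(-16) = -240

det(T) = -240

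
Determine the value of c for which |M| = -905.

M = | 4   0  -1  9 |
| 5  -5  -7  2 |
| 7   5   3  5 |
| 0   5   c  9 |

8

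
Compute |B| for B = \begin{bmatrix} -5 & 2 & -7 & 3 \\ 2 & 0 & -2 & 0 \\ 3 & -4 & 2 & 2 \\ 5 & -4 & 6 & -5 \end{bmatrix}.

det(B) = -340

Expand along row 2 (it has 2 zeros):
  − (2) · M_21   where M_21 = det([2 -7 3; -4 2 2; -4 6 -5]) = 104
  − (-2) · M_23   where M_23 = det([-5 2 3; 3 -4 2; 5 -4 -5]) = -66
det = (-1)·(2)·(104) + (-1)·(-2)·(-66) = -340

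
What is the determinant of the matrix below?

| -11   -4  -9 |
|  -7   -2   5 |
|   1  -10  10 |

Expand along row 1:
  + (-11) · |-2 5; -10 10| = (-11)·(-20 − (-50)) = -330
  − (-4) · |-7 5; 1 10| = −(-4)·(-70 − 5) = -300
  + (-9) · |-7 -2; 1 -10| = (-9)·(70 − (-2)) = -648
Sum: (-330) + (-300) + (-648) = -1278

-1278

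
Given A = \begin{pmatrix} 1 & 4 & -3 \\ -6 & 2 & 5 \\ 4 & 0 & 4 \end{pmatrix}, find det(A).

|A| = 208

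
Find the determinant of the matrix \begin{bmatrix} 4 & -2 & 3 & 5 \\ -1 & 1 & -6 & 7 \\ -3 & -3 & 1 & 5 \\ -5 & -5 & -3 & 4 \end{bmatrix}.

Expand along row 1:
  + (4) · M_11   where M_11 = det([1 -6 7; -3 1 5; -5 -3 4]) = 195
  − (-2) · M_12   where M_12 = det([-1 -6 7; -3 1 5; -5 -3 4]) = 157
  + (3) · M_13   where M_13 = det([-1 1 7; -3 -3 5; -5 -5 4]) = -26
  − (5) · M_14   where M_14 = det([-1 1 -6; -3 -3 1; -5 -5 -3]) = -28
det = (+1)·(4)·(195) + (-1)·(-2)·(157) + (+1)·(3)·(-26) + (-1)·(5)·(-28) = 1156

The determinant is 1156.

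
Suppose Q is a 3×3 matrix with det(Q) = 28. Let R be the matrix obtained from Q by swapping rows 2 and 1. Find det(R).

Swapping two rows multiplies the determinant by −1.
det(R) = (-1)·(28) = -28

-28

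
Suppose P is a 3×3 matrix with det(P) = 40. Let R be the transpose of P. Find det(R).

det(R) = 40

det(Pᵀ) = det(P).
det(R) = (1)·(40) = 40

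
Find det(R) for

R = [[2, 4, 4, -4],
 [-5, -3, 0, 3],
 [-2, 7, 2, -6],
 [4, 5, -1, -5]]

Expand along row 2 (it has 1 zero):
  − (-5) · M_21   where M_21 = det([4 4 -4; 7 2 -6; 5 -1 -5]) = 24
  + (-3) · M_22   where M_22 = det([2 4 -4; -2 2 -6; 4 -1 -5]) = -144
  + (3) · M_24   where M_24 = det([2 4 4; -2 7 2; 4 5 -1]) = -162
det = (-1)·(-5)·(24) + (+1)·(-3)·(-144) + (+1)·(3)·(-162) = 66

66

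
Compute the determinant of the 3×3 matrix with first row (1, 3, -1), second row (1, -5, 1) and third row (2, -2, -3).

24

Expand along column 1:
  + 1 · |-5 1; -2 -3| = 1·(15 − (-2)) = 17
  − 1 · |3 -1; -2 -3| = −1·(-9 − 2) = 11
  + 2 · |3 -1; -5 1| = 2·(3 − 5) = -4
Sum: (17) + (11) + (-4) = 24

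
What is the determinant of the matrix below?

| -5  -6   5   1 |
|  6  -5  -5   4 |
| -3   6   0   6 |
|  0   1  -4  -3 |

2616

Expand along row 3 (it has 1 zero):
  + (-3) · M_31   where M_31 = det([-6 5 1; -5 -5 4; 1 -4 -3]) = -216
  − (6) · M_32   where M_32 = det([-5 5 1; 6 -5 4; 0 -4 -3]) = -89
  − (6) · M_34   where M_34 = det([-5 -6 5; 6 -5 -5; 0 1 -4]) = -239
det = (+1)·(-3)·(-216) + (-1)·(6)·(-89) + (-1)·(6)·(-239) = 2616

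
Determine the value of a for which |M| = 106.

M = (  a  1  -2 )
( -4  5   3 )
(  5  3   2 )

9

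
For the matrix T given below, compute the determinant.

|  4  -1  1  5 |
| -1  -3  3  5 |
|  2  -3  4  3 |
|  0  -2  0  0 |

Expand along row 4 (it has 3 zeros):
  + (-2) · M_42   where M_42 = det([4 1 5; -1 3 5; 2 4 3]) = -81
det = (+1)·(-2)·(-81) = 162

det(T) = 162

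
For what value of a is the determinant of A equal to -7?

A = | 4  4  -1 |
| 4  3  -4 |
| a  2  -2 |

3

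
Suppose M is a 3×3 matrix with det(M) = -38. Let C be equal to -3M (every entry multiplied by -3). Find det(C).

|C| = 1026

For a 3×3 matrix, det(-3M) = (-3)^3·det(M) = -27·det(M).
det(C) = (-27)·(-38) = 1026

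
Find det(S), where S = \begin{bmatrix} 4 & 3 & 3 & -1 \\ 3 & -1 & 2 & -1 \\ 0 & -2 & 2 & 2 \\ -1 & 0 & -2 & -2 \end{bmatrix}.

Expand along row 3 (it has 1 zero):
  − (-2) · M_32   where M_32 = det([4 3 -1; 3 2 -1; -1 -2 -2]) = 1
  + (2) · M_33   where M_33 = det([4 3 -1; 3 -1 -1; -1 0 -2]) = 30
  − (2) · M_34   where M_34 = det([4 3 3; 3 -1 2; -1 0 -2]) = 17
det = (-1)·(-2)·(1) + (+1)·(2)·(30) + (-1)·(2)·(17) = 28

det(S) = 28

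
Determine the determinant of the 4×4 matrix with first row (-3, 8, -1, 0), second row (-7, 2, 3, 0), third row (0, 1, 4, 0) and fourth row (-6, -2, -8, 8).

Expand along column 4 (it has 3 zeros):
  + (8) · M_44   where M_44 = det([-3 8 -1; -7 2 3; 0 1 4]) = 216
det = (+1)·(8)·(216) = 1728

The determinant is 1728.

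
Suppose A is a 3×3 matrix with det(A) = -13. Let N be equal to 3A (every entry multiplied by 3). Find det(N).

-351

For a 3×3 matrix, det(3A) = 3^3·det(A) = 27·det(A).
det(N) = (27)·(-13) = -351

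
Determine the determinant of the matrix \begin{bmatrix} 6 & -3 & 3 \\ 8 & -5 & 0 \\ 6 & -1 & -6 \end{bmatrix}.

Expand along column 3:
  + 3 · |8 -5; 6 -1| = 3·(-8 − (-30)) = 66
  + (-6) · |6 -3; 8 -5| = (-6)·(-30 − (-24)) = 36
Sum: (66) + (36) = 102

102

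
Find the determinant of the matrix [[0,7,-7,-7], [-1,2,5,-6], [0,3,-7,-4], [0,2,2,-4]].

84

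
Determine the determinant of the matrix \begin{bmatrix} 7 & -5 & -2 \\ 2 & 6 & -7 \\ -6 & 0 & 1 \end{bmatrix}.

Expand along column 2:
  − (-5) · |2 -7; -6 1| = −(-5)·(2 − 42) = -200
  + 6 · |7 -2; -6 1| = 6·(7 − 12) = -30
Sum: (-200) + (-30) = -230

-230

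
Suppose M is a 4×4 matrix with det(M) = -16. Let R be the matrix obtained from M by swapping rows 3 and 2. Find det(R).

det(R) = 16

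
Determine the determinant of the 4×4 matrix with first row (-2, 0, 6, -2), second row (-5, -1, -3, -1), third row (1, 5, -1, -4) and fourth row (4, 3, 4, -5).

612

Expand along row 1 (it has 1 zero):
  + (-2) · M_11   where M_11 = det([-1 -3 -1; 5 -1 -4; 3 4 -5]) = -83
  + (6) · M_13   where M_13 = det([-5 -1 -1; 1 5 -4; 4 3 -5]) = 93
  − (-2) · M_14   where M_14 = det([-5 -1 -3; 1 5 -1; 4 3 4]) = -56
det = (+1)·(-2)·(-83) + (+1)·(6)·(93) + (-1)·(-2)·(-56) = 612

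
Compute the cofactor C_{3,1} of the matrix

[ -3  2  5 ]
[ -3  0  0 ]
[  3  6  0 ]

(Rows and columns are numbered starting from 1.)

Delete row 3 and column 1; the remaining 2×2 submatrix is [2 5; 0 0].
Its determinant is 2·0 − 5·0 = 0.
The cofactor carries sign (−1)^(3+1) = +1, so C_{3,1} = +(0) = 0.

0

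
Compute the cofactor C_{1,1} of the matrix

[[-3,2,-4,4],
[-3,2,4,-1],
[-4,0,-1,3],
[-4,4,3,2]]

22

Delete row 1 and column 1; the remaining 3×3 submatrix is [2 4 -1; 0 -1 3; 4 3 2].
Its determinant is 22.
The cofactor carries sign (−1)^(1+1) = +1, so C_{1,1} = +(22) = 22.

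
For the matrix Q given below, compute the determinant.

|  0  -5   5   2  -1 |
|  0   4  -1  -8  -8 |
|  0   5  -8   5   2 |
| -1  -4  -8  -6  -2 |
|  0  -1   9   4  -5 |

-2586

Expand along column 1 (it has 4 zeros):
  − (-1) · M_41   where M_41 = det([-5 5 2 -1; 4 -1 -8 -8; 5 -8 5 2; -1 9 4 -5]) = -2586
det = (-1)·(-1)·(-2586) = -2586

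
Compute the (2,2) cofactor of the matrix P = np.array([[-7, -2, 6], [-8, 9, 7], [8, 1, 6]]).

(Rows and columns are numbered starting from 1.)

-90

Delete row 2 and column 2; the remaining 2×2 submatrix is [-7 6; 8 6].
Its determinant is (-7)·6 − 6·8 = -90.
The cofactor carries sign (−1)^(2+2) = +1, so C_{2,2} = +(-90) = -90.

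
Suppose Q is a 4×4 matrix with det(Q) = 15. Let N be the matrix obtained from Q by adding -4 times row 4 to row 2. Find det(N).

Adding a multiple of one row to another leaves the determinant unchanged.
det(N) = (1)·(15) = 15

|N| = 15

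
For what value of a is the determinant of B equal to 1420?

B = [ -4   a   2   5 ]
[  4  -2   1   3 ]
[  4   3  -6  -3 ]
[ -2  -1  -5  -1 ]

5

Expanding along the row containing a, det(B) is linear in a: det(B) = (122)·a + (810).
Set (122)·a + (810) = 1420  ⇒  (122)·a = 610  ⇒  a = 5.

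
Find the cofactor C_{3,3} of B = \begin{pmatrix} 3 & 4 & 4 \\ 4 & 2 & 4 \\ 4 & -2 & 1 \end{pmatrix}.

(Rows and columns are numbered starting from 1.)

-10

Delete row 3 and column 3; the remaining 2×2 submatrix is [3 4; 4 2].
Its determinant is 3·2 − 4·4 = -10.
The cofactor carries sign (−1)^(3+3) = +1, so C_{3,3} = +(-10) = -10.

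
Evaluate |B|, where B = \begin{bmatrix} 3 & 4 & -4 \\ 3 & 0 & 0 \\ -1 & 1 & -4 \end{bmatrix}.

Expand along row 2:
  − 3 · |4 -4; 1 -4| = −3·(-16 − (-4)) = 36

36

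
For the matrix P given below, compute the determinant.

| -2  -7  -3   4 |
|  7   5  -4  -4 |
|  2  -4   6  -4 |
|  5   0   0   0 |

Expand along row 4 (it has 3 zeros):
  − (5) · M_41   where M_41 = det([-7 -3 4; 5 -4 -4; -4 6 -4]) = -332
det = (-1)·(5)·(-332) = 1660

1660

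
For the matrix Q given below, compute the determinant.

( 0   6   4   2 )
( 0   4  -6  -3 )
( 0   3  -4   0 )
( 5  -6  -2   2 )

520

Expand along column 1 (it has 3 zeros):
  − (5) · M_41   where M_41 = det([6 4 2; 4 -6 -3; 3 -4 0]) = -104
det = (-1)·(5)·(-104) = 520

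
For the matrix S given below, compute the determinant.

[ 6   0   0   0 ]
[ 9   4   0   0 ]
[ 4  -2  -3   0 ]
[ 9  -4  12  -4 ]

The determinant is 288.

S is lower triangular, so det(S) is the product of the diagonal entries:
det = (6) · (4) · (-3) · (-4) = 288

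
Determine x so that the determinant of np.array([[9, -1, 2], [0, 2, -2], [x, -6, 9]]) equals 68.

Expanding along the row containing x, det(M) is linear in x: det(M) = (-2)·x + (54).
Set (-2)·x + (54) = 68  ⇒  (-2)·x = 14  ⇒  x = -7.

-7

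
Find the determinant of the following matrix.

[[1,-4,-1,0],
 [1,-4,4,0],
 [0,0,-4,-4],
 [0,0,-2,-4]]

The determinant is 0.

The matrix is block upper-triangular with a 2×2 block and a 2×2 block on the diagonal, so its determinant equals the product of the determinants of the diagonal blocks.
det of the 2×2 block = 0
det of the 2×2 block = 8
det = (0)·(8) = 0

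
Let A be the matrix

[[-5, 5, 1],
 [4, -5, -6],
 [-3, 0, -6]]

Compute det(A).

The determinant is 45.

Expand along row 3:
  + (-3) · |5 1; -5 -6| = (-3)·(-30 − (-5)) = 75
  + (-6) · |-5 5; 4 -5| = (-6)·(25 − 20) = -30
Sum: (75) + (-30) = 45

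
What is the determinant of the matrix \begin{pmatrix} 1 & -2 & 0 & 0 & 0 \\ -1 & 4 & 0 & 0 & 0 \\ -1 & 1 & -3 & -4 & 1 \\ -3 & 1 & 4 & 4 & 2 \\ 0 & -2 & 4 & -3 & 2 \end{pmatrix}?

-140

The matrix is block lower-triangular with a 2×2 block and a 3×3 block on the diagonal, so its determinant equals the product of the determinants of the diagonal blocks.
det of the 2×2 block = 2
det of the 3×3 block = -70
det = (2)·(-70) = -140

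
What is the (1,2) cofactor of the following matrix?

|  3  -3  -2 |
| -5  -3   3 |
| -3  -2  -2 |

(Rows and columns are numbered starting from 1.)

The cofactor is -19.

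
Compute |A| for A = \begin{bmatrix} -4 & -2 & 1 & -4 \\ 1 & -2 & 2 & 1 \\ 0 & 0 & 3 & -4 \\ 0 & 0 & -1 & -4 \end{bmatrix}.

|A| = -160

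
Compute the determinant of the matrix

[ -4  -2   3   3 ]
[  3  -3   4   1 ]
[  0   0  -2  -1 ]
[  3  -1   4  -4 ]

Expand along row 3 (it has 2 zeros):
  + (-2) · M_33   where M_33 = det([-4 -2 3; 3 -3 1; 3 -1 -4]) = -64
  − (-1) · M_34   where M_34 = det([-4 -2 3; 3 -3 4; 3 -1 4]) = 50
det = (+1)·(-2)·(-64) + (-1)·(-1)·(50) = 178

178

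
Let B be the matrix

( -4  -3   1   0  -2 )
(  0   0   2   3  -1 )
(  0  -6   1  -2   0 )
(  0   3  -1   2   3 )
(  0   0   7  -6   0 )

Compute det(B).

-2472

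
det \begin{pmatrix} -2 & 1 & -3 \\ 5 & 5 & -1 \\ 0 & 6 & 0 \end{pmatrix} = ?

-102

Expand along row 3:
  − 6 · |-2 -3; 5 -1| = −6·(2 − (-15)) = -102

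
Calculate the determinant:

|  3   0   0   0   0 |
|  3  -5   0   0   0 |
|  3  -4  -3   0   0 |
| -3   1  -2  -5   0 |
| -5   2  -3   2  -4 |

900

The matrix is lower triangular, so the determinant is the product of the diagonal entries:
det = (3) · (-5) · (-3) · (-5) · (-4) = 900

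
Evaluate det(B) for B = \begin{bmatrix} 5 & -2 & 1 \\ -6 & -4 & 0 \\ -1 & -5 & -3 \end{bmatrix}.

122

Expand along column 3:
  + 1 · |-6 -4; -1 -5| = 1·(30 − 4) = 26
  + (-3) · |5 -2; -6 -4| = (-3)·(-20 − 12) = 96
Sum: (26) + (96) = 122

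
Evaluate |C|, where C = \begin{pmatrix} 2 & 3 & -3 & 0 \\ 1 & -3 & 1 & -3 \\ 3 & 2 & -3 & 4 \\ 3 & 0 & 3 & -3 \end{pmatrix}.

|C| = 255

Expand along row 1 (it has 1 zero):
  + (2) · M_11   where M_11 = det([-3 1 -3; 2 -3 4; 0 3 -3]) = -3
  − (3) · M_12   where M_12 = det([1 1 -3; 3 -3 4; 3 3 -3]) = -36
  + (-3) · M_13   where M_13 = det([1 -3 -3; 3 2 4; 3 0 -3]) = -51
det = (+1)·(2)·(-3) + (-1)·(3)·(-36) + (+1)·(-3)·(-51) = 255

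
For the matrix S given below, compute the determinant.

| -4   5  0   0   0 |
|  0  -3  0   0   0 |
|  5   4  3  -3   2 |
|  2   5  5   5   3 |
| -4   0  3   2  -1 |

S is block lower-triangular with a 2×2 block and a 3×3 block on the diagonal, so its determinant equals the product of the determinants of the diagonal blocks.
det of the 2×2 block = 12
det of the 3×3 block = -85
det = (12)·(-85) = -1020

The determinant is -1020.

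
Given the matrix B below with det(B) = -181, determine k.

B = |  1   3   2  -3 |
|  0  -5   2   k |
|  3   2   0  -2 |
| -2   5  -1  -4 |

0

Expanding along the row containing k, det(B) is linear in k: det(B) = (45)·k + (-181).
Set (45)·k + (-181) = -181  ⇒  (45)·k = 0  ⇒  k = 0.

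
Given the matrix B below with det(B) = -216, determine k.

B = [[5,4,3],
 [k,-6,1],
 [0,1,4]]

7

Expanding along the row containing k, det(B) is linear in k: det(B) = (-13)·k + (-125).
Set (-13)·k + (-125) = -216  ⇒  (-13)·k = -91  ⇒  k = 7.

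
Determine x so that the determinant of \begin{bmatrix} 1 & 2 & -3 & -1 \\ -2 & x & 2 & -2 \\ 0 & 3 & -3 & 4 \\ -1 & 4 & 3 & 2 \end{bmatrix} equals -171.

Expanding along the row containing x, det(B) is linear in x: det(B) = (-3)·x + (-168).
Set (-3)·x + (-168) = -171  ⇒  (-3)·x = -3  ⇒  x = 1.

1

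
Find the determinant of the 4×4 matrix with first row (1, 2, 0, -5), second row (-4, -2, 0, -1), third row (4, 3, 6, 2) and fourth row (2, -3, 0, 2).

Expand along column 3 (it has 3 zeros):
  + (6) · M_33   where M_33 = det([1 2 -5; -4 -2 -1; 2 -3 2]) = -75
det = (+1)·(6)·(-75) = -450

-450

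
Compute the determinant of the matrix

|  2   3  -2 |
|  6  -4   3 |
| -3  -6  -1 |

131

Expand along row 1:
  + 2 · |-4 3; -6 -1| = 2·(4 − (-18)) = 44
  − 3 · |6 3; -3 -1| = −3·(-6 − (-9)) = -9
  + (-2) · |6 -4; -3 -6| = (-2)·(-36 − 12) = 96
Sum: (44) + (-9) + (96) = 131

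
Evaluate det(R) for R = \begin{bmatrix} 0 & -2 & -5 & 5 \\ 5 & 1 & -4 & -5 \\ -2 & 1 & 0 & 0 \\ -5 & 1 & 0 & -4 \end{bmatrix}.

|R| = 339

Expand along row 3 (it has 2 zeros):
  + (-2) · M_31   where M_31 = det([-2 -5 5; 1 -4 -5; 1 0 -4]) = -7
  − (1) · M_32   where M_32 = det([0 -5 5; 5 -4 -5; -5 0 -4]) = -325
det = (+1)·(-2)·(-7) + (-1)·(1)·(-325) = 339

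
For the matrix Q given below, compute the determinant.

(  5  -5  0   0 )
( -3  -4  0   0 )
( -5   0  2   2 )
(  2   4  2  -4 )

Q is block lower-triangular with a 2×2 block and a 2×2 block on the diagonal, so its determinant equals the product of the determinants of the diagonal blocks.
det of the 2×2 block = -35
det of the 2×2 block = -12
det = (-35)·(-12) = 420

420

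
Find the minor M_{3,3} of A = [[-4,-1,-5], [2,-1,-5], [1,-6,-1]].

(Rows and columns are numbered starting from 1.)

The minor is 6.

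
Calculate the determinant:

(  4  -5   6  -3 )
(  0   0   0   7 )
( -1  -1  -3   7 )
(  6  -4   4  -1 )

The determinant is 462.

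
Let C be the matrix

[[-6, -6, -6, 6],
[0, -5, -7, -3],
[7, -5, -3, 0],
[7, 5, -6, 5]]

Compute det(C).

Expand along row 2 (it has 1 zero):
  + (-5) · M_22   where M_22 = det([-6 -6 6; 7 -3 0; 7 -6 5]) = 174
  − (-7) · M_23   where M_23 = det([-6 -6 6; 7 -5 0; 7 5 5]) = 780
  + (-3) · M_24   where M_24 = det([-6 -6 -6; 7 -5 -3; 7 5 -6]) = -816
det = (+1)·(-5)·(174) + (-1)·(-7)·(780) + (+1)·(-3)·(-816) = 7038

7038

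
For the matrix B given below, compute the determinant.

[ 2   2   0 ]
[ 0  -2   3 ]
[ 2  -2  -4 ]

The determinant is 40.

Expand along column 1:
  + 2 · |-2 3; -2 -4| = 2·(8 − (-6)) = 28
  + 2 · |2 0; -2 3| = 2·(6 − 0) = 12
Sum: (28) + (12) = 40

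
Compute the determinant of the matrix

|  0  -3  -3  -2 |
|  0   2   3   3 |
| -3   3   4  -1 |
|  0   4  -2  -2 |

Expand along column 1 (it has 3 zeros):
  + (-3) · M_31   where M_31 = det([-3 -3 -2; 2 3 3; 4 -2 -2]) = -16
det = (+1)·(-3)·(-16) = 48

48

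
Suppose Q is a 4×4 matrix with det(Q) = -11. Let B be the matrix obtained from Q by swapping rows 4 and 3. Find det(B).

Swapping two rows multiplies the determinant by −1.
det(B) = (-1)·(-11) = 11

11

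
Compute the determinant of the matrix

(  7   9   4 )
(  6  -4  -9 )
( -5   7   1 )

852

Expand along column 1:
  + 7 · |-4 -9; 7 1| = 7·(-4 − (-63)) = 413
  − 6 · |9 4; 7 1| = −6·(9 − 28) = 114
  + (-5) · |9 4; -4 -9| = (-5)·(-81 − (-16)) = 325
Sum: (413) + (114) + (325) = 852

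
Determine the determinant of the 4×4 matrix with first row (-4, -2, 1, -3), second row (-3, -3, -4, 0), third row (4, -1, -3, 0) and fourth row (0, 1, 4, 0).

Expand along column 4 (it has 3 zeros):
  − (-3) · M_14   where M_14 = det([-3 -3 -4; 4 -1 -3; 0 1 4]) = 35
det = (-1)·(-3)·(35) = 105

The determinant is 105.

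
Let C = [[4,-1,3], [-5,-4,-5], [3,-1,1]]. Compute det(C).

Expand along row 1:
  + 4 · |-4 -5; -1 1| = 4·(-4 − 5) = -36
  − (-1) · |-5 -5; 3 1| = −(-1)·(-5 − (-15)) = 10
  + 3 · |-5 -4; 3 -1| = 3·(5 − (-12)) = 51
Sum: (-36) + (10) + (51) = 25

25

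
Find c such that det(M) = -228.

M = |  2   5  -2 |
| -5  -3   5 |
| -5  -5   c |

c = -7

Expanding along the row containing c, det(M) is linear in c: det(M) = (19)·c + (-95).
Set (19)·c + (-95) = -228  ⇒  (19)·c = -133  ⇒  c = -7.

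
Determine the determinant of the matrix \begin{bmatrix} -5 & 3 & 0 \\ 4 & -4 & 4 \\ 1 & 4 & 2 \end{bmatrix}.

108

Expand along row 1:
  + (-5) · |-4 4; 4 2| = (-5)·(-8 − 16) = 120
  − 3 · |4 4; 1 2| = −3·(8 − 4) = -12
Sum: (120) + (-12) = 108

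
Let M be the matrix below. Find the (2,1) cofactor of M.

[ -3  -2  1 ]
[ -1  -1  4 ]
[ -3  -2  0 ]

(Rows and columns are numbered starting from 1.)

Delete row 2 and column 1; the remaining 2×2 submatrix is [-2 1; -2 0].
Its determinant is (-2)·0 − 1·(-2) = 2.
The cofactor carries sign (−1)^(2+1) = −1, so C_{2,1} = −(2) = -2.

-2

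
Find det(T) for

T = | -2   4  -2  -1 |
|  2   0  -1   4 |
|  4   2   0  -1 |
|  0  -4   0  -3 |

det(T) = 252

Expand along row 4 (it has 2 zeros):
  + (-4) · M_42   where M_42 = det([-2 -2 -1; 2 -1 4; 4 0 -1]) = -42
  + (-3) · M_44   where M_44 = det([-2 4 -2; 2 0 -1; 4 2 0]) = -28
det = (+1)·(-4)·(-42) + (+1)·(-3)·(-28) = 252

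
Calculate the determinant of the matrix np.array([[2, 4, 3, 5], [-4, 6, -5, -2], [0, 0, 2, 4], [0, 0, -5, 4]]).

The matrix is block upper-triangular with a 2×2 block and a 2×2 block on the diagonal, so its determinant equals the product of the determinants of the diagonal blocks.
det of the 2×2 block = 28
det of the 2×2 block = 28
det = (28)·(28) = 784

The determinant is 784.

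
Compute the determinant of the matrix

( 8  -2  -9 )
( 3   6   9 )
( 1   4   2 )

Expand along row 1:
  + 8 · |6 9; 4 2| = 8·(12 − 36) = -192
  − (-2) · |3 9; 1 2| = −(-2)·(6 − 9) = -6
  + (-9) · |3 6; 1 4| = (-9)·(12 − 6) = -54
Sum: (-192) + (-6) + (-54) = -252

The determinant is -252.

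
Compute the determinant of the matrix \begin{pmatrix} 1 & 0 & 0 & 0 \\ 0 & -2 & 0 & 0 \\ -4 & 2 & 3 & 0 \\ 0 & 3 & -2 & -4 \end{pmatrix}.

The matrix is lower triangular, so the determinant is the product of the diagonal entries:
det = (1) · (-2) · (3) · (-4) = 24

24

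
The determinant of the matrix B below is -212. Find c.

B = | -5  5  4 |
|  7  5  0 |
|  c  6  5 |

Expanding along the row containing c, det(B) is linear in c: det(B) = (-20)·c + (-132).
Set (-20)·c + (-132) = -212  ⇒  (-20)·c = -80  ⇒  c = 4.

4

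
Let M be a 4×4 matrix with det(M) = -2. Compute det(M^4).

16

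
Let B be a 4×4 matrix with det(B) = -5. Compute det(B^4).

The determinant is 625.

det(B^4) = (det B)^4 = (-5)^4 = 625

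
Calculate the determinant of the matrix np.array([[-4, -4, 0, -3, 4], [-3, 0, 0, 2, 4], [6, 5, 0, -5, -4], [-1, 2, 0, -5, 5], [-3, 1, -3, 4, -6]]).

The determinant is -159.

Expand along column 3 (it has 4 zeros):
  + (-3) · M_53   where M_53 = det([-4 -4 -3 4; -3 0 2 4; 6 5 -5 -4; -1 2 -5 5]) = 53
det = (+1)·(-3)·(53) = -159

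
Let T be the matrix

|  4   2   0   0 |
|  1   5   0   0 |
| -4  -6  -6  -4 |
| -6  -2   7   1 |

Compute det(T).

396

T is block lower-triangular with a 2×2 block and a 2×2 block on the diagonal, so its determinant equals the product of the determinants of the diagonal blocks.
det of the 2×2 block = 18
det of the 2×2 block = 22
det = (18)·(22) = 396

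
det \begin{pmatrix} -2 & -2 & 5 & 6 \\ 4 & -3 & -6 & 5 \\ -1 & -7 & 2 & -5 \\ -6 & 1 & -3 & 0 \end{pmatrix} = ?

-4369

Expand along row 4 (it has 1 zero):
  − (-6) · M_41   where M_41 = det([-2 5 6; -3 -6 5; -7 2 -5]) = -578
  + (1) · M_42   where M_42 = det([-2 5 6; 4 -6 5; -1 2 -5]) = 47
  − (-3) · M_43   where M_43 = det([-2 -2 6; 4 -3 5; -1 -7 -5]) = -316
det = (-1)·(-6)·(-578) + (+1)·(1)·(47) + (-1)·(-3)·(-316) = -4369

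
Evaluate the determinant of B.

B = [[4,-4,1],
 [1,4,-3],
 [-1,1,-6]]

Expand along column 1:
  + 4 · |4 -3; 1 -6| = 4·(-24 − (-3)) = -84
  − 1 · |-4 1; 1 -6| = −1·(24 − 1) = -23
  + (-1) · |-4 1; 4 -3| = (-1)·(12 − 4) = -8
Sum: (-84) + (-23) + (-8) = -115

|B| = -115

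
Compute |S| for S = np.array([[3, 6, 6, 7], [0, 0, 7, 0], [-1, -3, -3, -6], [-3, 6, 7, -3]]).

Expand along row 2 (it has 3 zeros):
  − (7) · M_23   where M_23 = det([3 6 7; -1 -3 -6; -3 6 -3]) = 120
det = (-1)·(7)·(120) = -840

-840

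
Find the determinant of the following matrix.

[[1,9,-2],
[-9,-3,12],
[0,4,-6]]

Expand along row 3:
  − 4 · |1 -2; -9 12| = −4·(12 − 18) = 24
  + (-6) · |1 9; -9 -3| = (-6)·(-3 − (-81)) = -468
Sum: (24) + (-468) = -444

-444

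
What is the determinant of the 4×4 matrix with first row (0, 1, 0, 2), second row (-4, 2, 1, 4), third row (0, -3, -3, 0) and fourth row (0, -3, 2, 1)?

-132

Expand along column 1 (it has 3 zeros):
  − (-4) · M_21   where M_21 = det([1 0 2; -3 -3 0; -3 2 1]) = -33
det = (-1)·(-4)·(-33) = -132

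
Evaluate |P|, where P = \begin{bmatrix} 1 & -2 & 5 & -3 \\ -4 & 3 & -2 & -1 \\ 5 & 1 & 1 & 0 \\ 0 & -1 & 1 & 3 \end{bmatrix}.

|P| = -260

Expand along row 3 (it has 1 zero):
  + (5) · M_31   where M_31 = det([-2 5 -3; 3 -2 -1; -1 1 3]) = -33
  − (1) · M_32   where M_32 = det([1 5 -3; -4 -2 -1; 0 1 3]) = 67
  + (1) · M_33   where M_33 = det([1 -2 -3; -4 3 -1; 0 -1 3]) = -28
det = (+1)·(5)·(-33) + (-1)·(1)·(67) + (+1)·(1)·(-28) = -260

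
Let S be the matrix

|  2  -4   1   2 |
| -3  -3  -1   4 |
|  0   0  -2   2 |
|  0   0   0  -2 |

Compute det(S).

S is block upper-triangular with a 2×2 block and a 2×2 block on the diagonal, so its determinant equals the product of the determinants of the diagonal blocks.
det of the 2×2 block = -18
det of the 2×2 block = 4
det = (-18)·(4) = -72

|S| = -72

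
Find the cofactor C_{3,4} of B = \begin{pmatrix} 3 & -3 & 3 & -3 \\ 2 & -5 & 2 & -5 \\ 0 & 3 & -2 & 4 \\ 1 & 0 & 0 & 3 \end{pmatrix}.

Delete row 3 and column 4; the remaining 3×3 submatrix is [3 -3 3; 2 -5 2; 1 0 0].
Its determinant is 9.
The cofactor carries sign (−1)^(3+4) = −1, so C_{3,4} = −(9) = -9.

-9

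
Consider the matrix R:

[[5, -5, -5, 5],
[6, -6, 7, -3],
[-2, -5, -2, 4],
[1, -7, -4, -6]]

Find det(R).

Expand along row 1:
  + (5) · M_11   where M_11 = det([-6 7 -3; -5 -2 4; -7 -4 -6]) = -592
  − (-5) · M_12   where M_12 = det([6 7 -3; -2 -2 4; 1 -4 -6]) = 82
  + (-5) · M_13   where M_13 = det([6 -6 -3; -2 -5 4; 1 -7 -6]) = 339
  − (5) · M_14   where M_14 = det([6 -6 7; -2 -5 -2; 1 -7 -4]) = 229
det = (+1)·(5)·(-592) + (-1)·(-5)·(82) + (+1)·(-5)·(339) + (-1)·(5)·(229) = -5390

det(R) = -5390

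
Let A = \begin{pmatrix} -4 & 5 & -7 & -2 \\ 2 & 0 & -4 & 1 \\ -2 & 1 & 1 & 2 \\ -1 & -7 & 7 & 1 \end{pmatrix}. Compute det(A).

det(A) = -480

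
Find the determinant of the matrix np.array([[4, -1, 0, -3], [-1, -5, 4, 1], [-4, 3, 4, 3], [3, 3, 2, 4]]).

Expand along row 1 (it has 1 zero):
  + (4) · M_11   where M_11 = det([-5 4 1; 3 4 3; 3 2 4]) = -68
  − (-1) · M_12   where M_12 = det([-1 4 1; -4 4 3; 3 2 4]) = 70
  − (-3) · M_14   where M_14 = det([-1 -5 4; -4 3 4; 3 3 2]) = -178
det = (+1)·(4)·(-68) + (-1)·(-1)·(70) + (-1)·(-3)·(-178) = -736

-736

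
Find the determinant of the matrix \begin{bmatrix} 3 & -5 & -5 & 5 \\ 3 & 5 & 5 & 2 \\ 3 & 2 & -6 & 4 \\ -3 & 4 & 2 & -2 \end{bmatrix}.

Expand along row 1:
  + (3) · M_11   where M_11 = det([5 5 2; 2 -6 4; 4 2 -2]) = 176
  − (-5) · M_12   where M_12 = det([3 5 2; 3 -6 4; -3 2 -2]) = -42
  + (-5) · M_13   where M_13 = det([3 5 2; 3 2 4; -3 4 -2]) = -54
  − (5) · M_14   where M_14 = det([3 5 5; 3 2 -6; -3 4 2]) = 234
det = (+1)·(3)·(176) + (-1)·(-5)·(-42) + (+1)·(-5)·(-54) + (-1)·(5)·(234) = -582

The determinant is -582.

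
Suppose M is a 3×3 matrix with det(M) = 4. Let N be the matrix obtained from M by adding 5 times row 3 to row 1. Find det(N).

Adding a multiple of one row to another leaves the determinant unchanged.
det(N) = (1)·(4) = 4

|N| = 4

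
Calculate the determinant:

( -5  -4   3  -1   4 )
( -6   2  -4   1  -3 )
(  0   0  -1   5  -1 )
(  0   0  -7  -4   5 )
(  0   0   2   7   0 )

The matrix is block upper-triangular with a 2×2 block and a 3×3 block on the diagonal, so its determinant equals the product of the determinants of the diagonal blocks.
det of the 2×2 block = -34
det of the 3×3 block = 126
det = (-34)·(126) = -4284

-4284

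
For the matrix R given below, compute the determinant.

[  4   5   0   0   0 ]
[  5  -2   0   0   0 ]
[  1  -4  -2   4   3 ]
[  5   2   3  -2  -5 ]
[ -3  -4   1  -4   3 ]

R is block lower-triangular with a 2×2 block and a 3×3 block on the diagonal, so its determinant equals the product of the determinants of the diagonal blocks.
det of the 2×2 block = -33
det of the 3×3 block = -34
det = (-33)·(-34) = 1122

1122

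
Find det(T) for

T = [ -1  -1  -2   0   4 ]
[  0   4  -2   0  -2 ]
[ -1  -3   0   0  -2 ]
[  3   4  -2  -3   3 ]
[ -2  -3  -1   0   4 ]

Expand along column 4 (it has 4 zeros):
  + (-3) · M_44   where M_44 = det([-1 -1 -2 4; 0 4 -2 -2; -1 -3 0 -2; -2 -3 -1 4]) = -52
det = (+1)·(-3)·(-52) = 156

|T| = 156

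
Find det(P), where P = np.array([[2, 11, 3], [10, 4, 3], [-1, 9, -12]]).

1419

Expand along column 1:
  + 2 · |4 3; 9 -12| = 2·(-48 − 27) = -150
  − 10 · |11 3; 9 -12| = −10·(-132 − 27) = 1590
  + (-1) · |11 3; 4 3| = (-1)·(33 − 12) = -21
Sum: (-150) + (1590) + (-21) = 1419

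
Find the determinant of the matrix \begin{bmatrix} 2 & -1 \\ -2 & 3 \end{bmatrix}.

det = 2·3 − (-1)·(-2) = 6 − 2 = 4

4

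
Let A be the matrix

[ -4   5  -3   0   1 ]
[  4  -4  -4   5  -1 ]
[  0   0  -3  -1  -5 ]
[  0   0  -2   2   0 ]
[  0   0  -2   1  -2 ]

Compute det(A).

-24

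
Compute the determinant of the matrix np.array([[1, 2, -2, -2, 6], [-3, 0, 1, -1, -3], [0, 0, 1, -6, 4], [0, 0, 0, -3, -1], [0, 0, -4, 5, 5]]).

-492

The matrix is block upper-triangular with a 2×2 block and a 3×3 block on the diagonal, so its determinant equals the product of the determinants of the diagonal blocks.
det of the 2×2 block = 6
det of the 3×3 block = -82
det = (6)·(-82) = -492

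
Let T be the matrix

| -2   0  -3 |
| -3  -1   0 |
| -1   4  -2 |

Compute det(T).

Expand along row 1:
  + (-2) · |-1 0; 4 -2| = (-2)·(2 − 0) = -4
  + (-3) · |-3 -1; -1 4| = (-3)·(-12 − 1) = 39
Sum: (-4) + (39) = 35

|T| = 35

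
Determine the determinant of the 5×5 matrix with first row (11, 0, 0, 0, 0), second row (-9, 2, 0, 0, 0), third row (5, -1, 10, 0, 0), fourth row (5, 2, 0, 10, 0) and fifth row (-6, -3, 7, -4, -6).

-13200

The matrix is lower triangular, so the determinant is the product of the diagonal entries:
det = (11) · (2) · (10) · (10) · (-6) = -13200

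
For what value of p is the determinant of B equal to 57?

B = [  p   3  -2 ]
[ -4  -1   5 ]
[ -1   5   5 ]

1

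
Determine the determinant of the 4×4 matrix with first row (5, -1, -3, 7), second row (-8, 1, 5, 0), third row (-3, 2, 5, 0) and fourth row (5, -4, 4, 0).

Expand along column 4 (it has 3 zeros):
  − (7) · M_14   where M_14 = det([-8 1 5; -3 2 5; 5 -4 4]) = -177
det = (-1)·(7)·(-177) = 1239

The determinant is 1239.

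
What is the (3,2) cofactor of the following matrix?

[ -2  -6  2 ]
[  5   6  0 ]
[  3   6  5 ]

Delete row 3 and column 2; the remaining 2×2 submatrix is [-2 2; 5 0].
Its determinant is (-2)·0 − 2·5 = -10.
The cofactor carries sign (−1)^(3+2) = −1, so C_{3,2} = −(-10) = 10.

10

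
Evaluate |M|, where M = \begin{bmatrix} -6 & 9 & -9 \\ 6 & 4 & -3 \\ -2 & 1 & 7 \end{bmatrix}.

-636

Expand along column 1:
  + (-6) · |4 -3; 1 7| = (-6)·(28 − (-3)) = -186
  − 6 · |9 -9; 1 7| = −6·(63 − (-9)) = -432
  + (-2) · |9 -9; 4 -3| = (-2)·(-27 − (-36)) = -18
Sum: (-186) + (-432) + (-18) = -636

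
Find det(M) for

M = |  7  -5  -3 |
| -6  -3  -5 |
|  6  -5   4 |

Expand along column 1:
  + 7 · |-3 -5; -5 4| = 7·(-12 − 25) = -259
  − (-6) · |-5 -3; -5 4| = −(-6)·(-20 − 15) = -210
  + 6 · |-5 -3; -3 -5| = 6·(25 − 9) = 96
Sum: (-259) + (-210) + (96) = -373

|M| = -373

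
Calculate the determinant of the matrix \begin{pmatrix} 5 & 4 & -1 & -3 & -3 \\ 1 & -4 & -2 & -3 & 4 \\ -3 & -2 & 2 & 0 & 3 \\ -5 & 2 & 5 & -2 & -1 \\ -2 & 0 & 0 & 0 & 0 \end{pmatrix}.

300

Expand along row 5 (it has 4 zeros):
  + (-2) · M_51   where M_51 = det([4 -1 -3 -3; -4 -2 -3 4; -2 2 0 3; 2 5 -2 -1]) = -150
det = (+1)·(-2)·(-150) = 300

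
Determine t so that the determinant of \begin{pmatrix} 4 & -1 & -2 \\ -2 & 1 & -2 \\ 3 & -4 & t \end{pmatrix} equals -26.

t = 5

Expanding along the column containing t, det(M) is linear in t: det(M) = (2)·t + (-36).
Set (2)·t + (-36) = -26  ⇒  (2)·t = 10  ⇒  t = 5.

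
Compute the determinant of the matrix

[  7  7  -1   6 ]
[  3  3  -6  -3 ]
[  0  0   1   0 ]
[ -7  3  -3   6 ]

Expand along row 3 (it has 3 zeros):
  + (1) · M_33   where M_33 = det([7 7 6; 3 3 -3; -7 3 6]) = 390
det = (+1)·(1)·(390) = 390

The determinant is 390.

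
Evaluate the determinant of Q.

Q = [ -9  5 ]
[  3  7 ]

det(Q) = -78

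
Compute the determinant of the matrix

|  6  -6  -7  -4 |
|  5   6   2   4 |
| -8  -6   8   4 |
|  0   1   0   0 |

-4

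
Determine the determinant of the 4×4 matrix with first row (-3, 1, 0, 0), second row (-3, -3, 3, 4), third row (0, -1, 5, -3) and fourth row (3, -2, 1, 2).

Expand along row 1 (it has 2 zeros):
  + (-3) · M_11   where M_11 = det([-3 3 4; -1 5 -3; -2 1 2]) = 21
  − (1) · M_12   where M_12 = det([-3 3 4; 0 5 -3; 3 1 2]) = -126
det = (+1)·(-3)·(21) + (-1)·(1)·(-126) = 63

The determinant is 63.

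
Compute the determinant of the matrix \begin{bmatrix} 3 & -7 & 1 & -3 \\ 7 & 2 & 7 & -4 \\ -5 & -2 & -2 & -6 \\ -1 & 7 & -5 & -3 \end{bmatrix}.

Expand along row 1:
  + (3) · M_11   where M_11 = det([2 7 -4; -2 -2 -6; 7 -5 -3]) = -480
  − (-7) · M_12   where M_12 = det([7 7 -4; -5 -2 -6; -1 -5 -3]) = -323
  + (1) · M_13   where M_13 = det([7 2 -4; -5 -2 -6; -1 7 -3]) = 466
  − (-3) · M_14   where M_14 = det([7 2 7; -5 -2 -2; -1 7 -5]) = -137
det = (+1)·(3)·(-480) + (-1)·(-7)·(-323) + (+1)·(1)·(466) + (-1)·(-3)·(-137) = -3646

-3646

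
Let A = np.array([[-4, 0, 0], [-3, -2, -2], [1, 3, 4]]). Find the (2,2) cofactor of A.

Delete row 2 and column 2; the remaining 2×2 submatrix is [-4 0; 1 4].
Its determinant is (-4)·4 − 0·1 = -16.
The cofactor carries sign (−1)^(2+2) = +1, so C_{2,2} = +(-16) = -16.

-16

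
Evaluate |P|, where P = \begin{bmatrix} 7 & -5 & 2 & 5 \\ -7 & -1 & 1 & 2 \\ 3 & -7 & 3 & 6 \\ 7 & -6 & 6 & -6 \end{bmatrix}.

Expand along row 1:
  + (7) · M_11   where M_11 = det([-1 1 2; -7 3 6; -6 6 -6]) = -72
  − (-5) · M_12   where M_12 = det([-7 1 2; 3 3 6; 7 6 -6]) = 432
  + (2) · M_13   where M_13 = det([-7 -1 2; 3 -7 6; 7 -6 -6]) = -544
  − (5) · M_14   where M_14 = det([-7 -1 1; 3 -7 3; 7 -6 6]) = 196
det = (+1)·(7)·(-72) + (-1)·(-5)·(432) + (+1)·(2)·(-544) + (-1)·(5)·(196) = -412

-412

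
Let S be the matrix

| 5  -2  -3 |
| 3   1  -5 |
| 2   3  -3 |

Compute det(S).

41

Expand along row 1:
  + 5 · |1 -5; 3 -3| = 5·(-3 − (-15)) = 60
  − (-2) · |3 -5; 2 -3| = −(-2)·(-9 − (-10)) = 2
  + (-3) · |3 1; 2 3| = (-3)·(9 − 2) = -21
Sum: (60) + (2) + (-21) = 41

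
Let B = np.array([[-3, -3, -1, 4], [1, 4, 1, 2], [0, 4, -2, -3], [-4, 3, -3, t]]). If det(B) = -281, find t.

Expanding along the row containing t, det(B) is linear in t: det(B) = (26)·t + (-125).
Set (26)·t + (-125) = -281  ⇒  (26)·t = -156  ⇒  t = -6.

-6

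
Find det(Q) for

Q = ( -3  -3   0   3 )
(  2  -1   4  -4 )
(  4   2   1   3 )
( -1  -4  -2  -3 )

det(Q) = 480

Expand along row 1 (it has 1 zero):
  + (-3) · M_11   where M_11 = det([-1 4 -4; 2 1 3; -4 -2 -3]) = -27
  − (-3) · M_12   where M_12 = det([2 4 -4; 4 1 3; -1 -2 -3]) = 70
  − (3) · M_14   where M_14 = det([2 -1 4; 4 2 1; -1 -4 -2]) = -63
det = (+1)·(-3)·(-27) + (-1)·(-3)·(70) + (-1)·(3)·(-63) = 480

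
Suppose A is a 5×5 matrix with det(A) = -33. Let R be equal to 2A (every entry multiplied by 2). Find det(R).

-1056

For a 5×5 matrix, det(2A) = 2^5·det(A) = 32·det(A).
det(R) = (32)·(-33) = -1056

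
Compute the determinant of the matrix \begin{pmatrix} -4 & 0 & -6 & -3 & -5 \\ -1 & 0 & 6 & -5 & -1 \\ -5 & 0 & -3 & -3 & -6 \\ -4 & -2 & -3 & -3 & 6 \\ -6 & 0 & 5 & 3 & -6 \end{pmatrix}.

112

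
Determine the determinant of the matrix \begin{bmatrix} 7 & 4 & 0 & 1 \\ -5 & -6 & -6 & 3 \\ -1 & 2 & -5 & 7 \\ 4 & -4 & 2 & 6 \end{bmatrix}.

Expand along row 1 (it has 1 zero):
  + (7) · M_11   where M_11 = det([-6 -6 3; 2 -5 7; -4 2 6]) = 456
  − (4) · M_12   where M_12 = det([-5 -6 3; -1 -5 7; 4 2 6]) = 70
  − (1) · M_14   where M_14 = det([-5 -6 -6; -1 2 -5; 4 -4 2]) = 212
det = (+1)·(7)·(456) + (-1)·(4)·(70) + (-1)·(1)·(212) = 2700

The determinant is 2700.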